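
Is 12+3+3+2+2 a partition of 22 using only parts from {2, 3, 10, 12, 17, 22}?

The parts sum to 22, and the condition 'each summand belongs to {2, 3, 10, 12, 17, 22}' holds.

Yes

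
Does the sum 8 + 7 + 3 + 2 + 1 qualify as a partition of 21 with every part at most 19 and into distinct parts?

The parts sum to 21, and the condition 'no summand exceeds 19' holds; the condition 'all summands are distinct' holds.

Yes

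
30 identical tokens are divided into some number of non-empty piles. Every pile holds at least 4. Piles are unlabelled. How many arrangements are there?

140

Direct enumeration gives 140 partitions.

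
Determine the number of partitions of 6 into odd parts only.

They are:
5,1
3,3
3,1,1,1
1,1,1,1,1,1
That's 4 in total.

4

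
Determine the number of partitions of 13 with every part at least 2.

24

The partitions of 13 that satisfy the conditions:
13
2, 11
3, 10
4, 9
2, 2, 9
5, 8
2, 3, 8
6, 7
2, 4, 7
3, 3, 7
2, 2, 2, 7
2, 5, 6
3, 4, 6
2, 2, 3, 6
3, 5, 5
4, 4, 5
2, 2, 4, 5
2, 3, 3, 5
2, 2, 2, 2, 5
2, 3, 4, 4
3, 3, 3, 4
2, 2, 2, 3, 4
2, 2, 3, 3, 3
2, 2, 2, 2, 2, 3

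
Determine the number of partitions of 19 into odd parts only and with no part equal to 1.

8

Listing the qualifying partitions of 19:
19
13+3+3
11+5+3
9+7+3
9+5+5
7+7+5
7+3+3+3+3
5+5+3+3+3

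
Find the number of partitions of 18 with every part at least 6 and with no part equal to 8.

5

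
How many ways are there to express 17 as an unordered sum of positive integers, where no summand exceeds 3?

A partial list (first 12 by largest part):
3+3+3+3+3+2
3+3+3+3+3+1+1
3+3+3+3+2+2+1
3+3+3+3+2+1+1+1
3+3+3+3+1+1+1+1+1
3+3+3+2+2+2+2
3+3+3+2+2+2+1+1
3+3+3+2+2+1+1+1+1
3+3+3+2+1+1+1+1+1+1
3+3+3+1+1+1+1+1+1+1+1
3+3+2+2+2+2+2+1
3+3+2+2+2+2+1+1+1
…and 21 more, for 33 total.

33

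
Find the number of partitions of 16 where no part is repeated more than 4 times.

164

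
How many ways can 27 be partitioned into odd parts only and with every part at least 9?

Listing the qualifying partitions of 27:
27
9, 9, 9

2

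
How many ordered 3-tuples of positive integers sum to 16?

Equivalently, choose which 2 of the 15 gaps become plus signs: C(15,2) = 105.

105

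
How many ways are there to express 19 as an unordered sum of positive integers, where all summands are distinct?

A partial list (first 12 by largest part):
19
18 + 1
17 + 2
16 + 3
16 + 2 + 1
15 + 4
15 + 3 + 1
14 + 5
14 + 4 + 1
14 + 3 + 2
13 + 6
13 + 5 + 1
…and 42 more, for 54 total.

54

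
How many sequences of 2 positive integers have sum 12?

11

By stars and bars with positive parts, the count is C(11,1) = 11.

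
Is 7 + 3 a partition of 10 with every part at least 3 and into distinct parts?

Yes

The parts sum to 10, and the condition 'every summand is at least 3' holds; the condition 'all summands are distinct' holds.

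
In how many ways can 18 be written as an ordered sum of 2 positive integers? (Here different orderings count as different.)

Equivalently, choose which 1 of the 17 gaps become plus signs: C(17,1) = 17.

17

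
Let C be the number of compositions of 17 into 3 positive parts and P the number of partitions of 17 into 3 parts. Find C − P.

96

Compositions: C(16,2) = 120.
Unordered (partitions into 3 parts): 24.
Difference: 120 − 24 = 96.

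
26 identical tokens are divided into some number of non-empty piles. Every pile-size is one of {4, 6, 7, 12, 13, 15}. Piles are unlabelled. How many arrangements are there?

9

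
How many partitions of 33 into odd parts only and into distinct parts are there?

25

They are:
33
29+3+1
27+5+1
25+7+1
25+5+3
23+9+1
23+7+3
21+11+1
21+9+3
21+7+5
19+13+1
19+11+3
19+9+5
17+15+1
17+13+3
17+11+5
17+9+7
17+7+5+3+1
15+13+5
15+11+7
15+9+5+3+1
13+11+9
13+11+5+3+1
13+9+7+3+1
11+9+7+5+1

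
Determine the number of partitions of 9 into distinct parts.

8

The partitions of 9 that satisfy the conditions:
9
8, 1
7, 2
6, 3
6, 2, 1
5, 4
5, 3, 1
4, 3, 2
That's 8 in total.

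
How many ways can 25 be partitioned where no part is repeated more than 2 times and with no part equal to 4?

299

Direct enumeration gives 299 partitions.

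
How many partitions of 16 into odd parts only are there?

32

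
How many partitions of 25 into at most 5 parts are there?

Systematic enumeration (by largest part, then next-largest, …) yields 377.

377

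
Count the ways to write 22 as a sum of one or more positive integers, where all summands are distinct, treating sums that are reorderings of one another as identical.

89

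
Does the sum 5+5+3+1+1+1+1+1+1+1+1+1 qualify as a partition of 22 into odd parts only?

Yes

The parts sum to 22, and the condition 'every summand is odd' holds.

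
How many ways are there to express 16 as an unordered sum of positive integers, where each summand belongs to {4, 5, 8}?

3

They are:
8 + 8
8 + 4 + 4
4 + 4 + 4 + 4
Counting gives 3.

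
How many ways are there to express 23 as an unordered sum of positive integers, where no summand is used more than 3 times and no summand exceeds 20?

There are 588 such partitions.

588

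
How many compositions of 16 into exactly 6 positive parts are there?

By stars and bars with positive parts, the count is C(15,5) = 3003.

3003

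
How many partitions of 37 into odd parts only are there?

760

Enumerating by decreasing first part gives 760 partitions in all.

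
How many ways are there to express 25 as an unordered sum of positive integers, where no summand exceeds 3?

65

A partial list (first 12 by largest part):
1 + 3 + 3 + 3 + 3 + 3 + 3 + 3 + 3
2 + 2 + 3 + 3 + 3 + 3 + 3 + 3 + 3
1 + 1 + 2 + 3 + 3 + 3 + 3 + 3 + 3 + 3
1 + 1 + 1 + 1 + 3 + 3 + 3 + 3 + 3 + 3 + 3
1 + 2 + 2 + 2 + 3 + 3 + 3 + 3 + 3 + 3
1 + 1 + 1 + 2 + 2 + 3 + 3 + 3 + 3 + 3 + 3
1 + 1 + 1 + 1 + 1 + 2 + 3 + 3 + 3 + 3 + 3 + 3
1 + 1 + 1 + 1 + 1 + 1 + 1 + 3 + 3 + 3 + 3 + 3 + 3
2 + 2 + 2 + 2 + 2 + 3 + 3 + 3 + 3 + 3
1 + 1 + 2 + 2 + 2 + 2 + 3 + 3 + 3 + 3 + 3
1 + 1 + 1 + 1 + 2 + 2 + 2 + 3 + 3 + 3 + 3 + 3
1 + 1 + 1 + 1 + 1 + 1 + 2 + 2 + 3 + 3 + 3 + 3 + 3
…and 53 more, for 65 total.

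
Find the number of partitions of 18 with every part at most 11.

355

Systematic enumeration (by largest part, then next-largest, …) yields 355.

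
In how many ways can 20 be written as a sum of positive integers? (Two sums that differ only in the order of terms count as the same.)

627

Enumerating by decreasing first part gives 627 partitions in all.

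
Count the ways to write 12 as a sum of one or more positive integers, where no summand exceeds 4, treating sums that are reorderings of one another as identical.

A partial list (first 12 by largest part):
4, 4, 4
1, 3, 4, 4
2, 2, 4, 4
1, 1, 2, 4, 4
1, 1, 1, 1, 4, 4
2, 3, 3, 4
1, 1, 3, 3, 4
1, 2, 2, 3, 4
1, 1, 1, 2, 3, 4
1, 1, 1, 1, 1, 3, 4
2, 2, 2, 2, 4
1, 1, 2, 2, 2, 4
…and 22 more, for 34 total.

34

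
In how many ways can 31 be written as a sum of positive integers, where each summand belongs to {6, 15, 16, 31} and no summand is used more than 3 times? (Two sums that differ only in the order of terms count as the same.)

Enumerating:
31
15, 16
That's 2 in total.

2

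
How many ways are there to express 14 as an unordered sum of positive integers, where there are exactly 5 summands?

23

Enumerating:
1, 1, 1, 1, 10
1, 1, 1, 2, 9
1, 1, 1, 3, 8
1, 1, 2, 2, 8
1, 1, 1, 4, 7
1, 1, 2, 3, 7
1, 2, 2, 2, 7
1, 1, 1, 5, 6
1, 1, 2, 4, 6
1, 1, 3, 3, 6
1, 2, 2, 3, 6
2, 2, 2, 2, 6
1, 1, 2, 5, 5
1, 1, 3, 4, 5
1, 2, 2, 4, 5
1, 2, 3, 3, 5
2, 2, 2, 3, 5
1, 1, 4, 4, 4
1, 2, 3, 4, 4
2, 2, 2, 4, 4
1, 3, 3, 3, 4
2, 2, 3, 3, 4
2, 3, 3, 3, 3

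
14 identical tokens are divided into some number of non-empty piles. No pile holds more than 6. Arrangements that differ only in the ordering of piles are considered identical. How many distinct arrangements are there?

90

Counting exhaustively, 90 partitions satisfy the conditions.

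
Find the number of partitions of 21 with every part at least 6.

9

The partitions of 21 that satisfy the conditions:
21
15,6
14,7
13,8
12,9
11,10
9,6,6
8,7,6
7,7,7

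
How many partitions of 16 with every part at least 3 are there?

21

The partitions of 16 that satisfy the conditions:
16
13, 3
12, 4
11, 5
10, 6
10, 3, 3
9, 7
9, 4, 3
8, 8
8, 5, 3
8, 4, 4
7, 6, 3
7, 5, 4
7, 3, 3, 3
6, 6, 4
6, 5, 5
6, 4, 3, 3
5, 5, 3, 3
5, 4, 4, 3
4, 4, 4, 4
4, 3, 3, 3, 3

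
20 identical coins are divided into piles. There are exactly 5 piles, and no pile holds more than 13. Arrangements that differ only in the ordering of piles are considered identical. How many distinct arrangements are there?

80

Systematic enumeration (by largest part, then next-largest, …) yields 80.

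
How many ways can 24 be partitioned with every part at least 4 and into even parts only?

21

Listing the qualifying partitions of 24:
24
20 + 4
18 + 6
16 + 8
16 + 4 + 4
14 + 10
14 + 6 + 4
12 + 12
12 + 8 + 4
12 + 6 + 6
12 + 4 + 4 + 4
10 + 10 + 4
10 + 8 + 6
10 + 6 + 4 + 4
8 + 8 + 8
8 + 8 + 4 + 4
8 + 6 + 6 + 4
8 + 4 + 4 + 4 + 4
6 + 6 + 6 + 6
6 + 6 + 4 + 4 + 4
4 + 4 + 4 + 4 + 4 + 4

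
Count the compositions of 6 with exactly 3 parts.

10

Place 2 bars in the 5 internal gaps of a row of 6 dots: C(5,2) = 10.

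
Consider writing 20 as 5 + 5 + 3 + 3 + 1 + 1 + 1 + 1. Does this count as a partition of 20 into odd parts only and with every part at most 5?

Yes

The parts sum to 20, and the condition 'every summand is odd' holds; the condition 'no summand exceeds 5' holds.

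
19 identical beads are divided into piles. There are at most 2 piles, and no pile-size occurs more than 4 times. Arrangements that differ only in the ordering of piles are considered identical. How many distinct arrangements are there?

They are:
19
18+1
17+2
16+3
15+4
14+5
13+6
12+7
11+8
10+9

10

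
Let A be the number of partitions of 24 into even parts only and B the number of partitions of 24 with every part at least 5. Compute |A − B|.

51

Partitions of 24 into even parts only: 77.
Partitions of 24 with every part at least 5: 26.
|77 − 26| = 51.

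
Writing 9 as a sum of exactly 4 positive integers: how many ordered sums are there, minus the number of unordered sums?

50

Compositions: C(8,3) = 56.
Unordered (partitions into 4 parts): 6.
Difference: 56 − 6 = 50.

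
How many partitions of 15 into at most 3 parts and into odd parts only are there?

They are:
15
13 + 1 + 1
11 + 3 + 1
9 + 5 + 1
9 + 3 + 3
7 + 7 + 1
7 + 5 + 3
5 + 5 + 5
That's 8 in total.

8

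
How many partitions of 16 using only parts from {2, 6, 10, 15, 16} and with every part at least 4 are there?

2

Enumerating:
16
10+6
That's 2 in total.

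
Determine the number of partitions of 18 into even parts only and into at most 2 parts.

5

They are:
18
2,16
4,14
6,12
8,10
That's 5 in total.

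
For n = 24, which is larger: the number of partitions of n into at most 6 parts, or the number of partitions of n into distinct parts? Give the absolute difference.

Partitions of 24 into at most 6 parts: 532.
Partitions of 24 into distinct parts: 122.
|532 − 122| = 410.

410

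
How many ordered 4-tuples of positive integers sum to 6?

10

Equivalently, choose which 3 of the 5 gaps become plus signs: C(5,3) = 10.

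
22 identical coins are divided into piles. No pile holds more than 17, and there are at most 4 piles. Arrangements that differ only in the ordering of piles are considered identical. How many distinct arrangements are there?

125

There are 125 such partitions.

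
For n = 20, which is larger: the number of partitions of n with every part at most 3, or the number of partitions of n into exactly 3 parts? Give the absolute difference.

11

Partitions of 20 with every part at most 3: 44.
Partitions of 20 into exactly 3 parts: 33.
|44 − 33| = 11.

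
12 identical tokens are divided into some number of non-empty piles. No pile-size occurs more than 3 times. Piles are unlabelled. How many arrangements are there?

50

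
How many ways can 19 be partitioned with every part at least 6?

Listing the qualifying partitions of 19:
19
13+6
12+7
11+8
10+9
7+6+6

6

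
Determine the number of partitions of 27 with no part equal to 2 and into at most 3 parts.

There are too many to list fully; the first 12 (by largest part) are:
27
26,1
25,1,1
24,3
23,4
23,3,1
22,5
22,4,1
21,6
21,5,1
21,3,3
20,7
…and 50 more, for 62 total.

62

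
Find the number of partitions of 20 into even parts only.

A partial list (first 12 by largest part):
20
18,2
16,4
16,2,2
14,6
14,4,2
14,2,2,2
12,8
12,6,2
12,4,4
12,4,2,2
12,2,2,2,2
…and 30 more, for 42 total.

42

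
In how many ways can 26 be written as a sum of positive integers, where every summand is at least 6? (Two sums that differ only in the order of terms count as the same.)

21

Enumerating:
26
6, 20
7, 19
8, 18
9, 17
10, 16
11, 15
12, 14
6, 6, 14
13, 13
6, 7, 13
6, 8, 12
7, 7, 12
6, 9, 11
7, 8, 11
6, 10, 10
7, 9, 10
8, 8, 10
8, 9, 9
6, 6, 6, 8
6, 6, 7, 7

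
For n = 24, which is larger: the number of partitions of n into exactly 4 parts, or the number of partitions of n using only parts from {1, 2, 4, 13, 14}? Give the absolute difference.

35

Partitions of 24 into exactly 4 parts: 108.
Partitions of 24 using only parts from {1, 2, 4, 13, 14}: 73.
|108 − 73| = 35.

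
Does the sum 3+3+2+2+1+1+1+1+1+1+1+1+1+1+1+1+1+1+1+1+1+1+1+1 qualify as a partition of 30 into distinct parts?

The parts sum to 30, and the condition 'all summands are distinct' is violated.

No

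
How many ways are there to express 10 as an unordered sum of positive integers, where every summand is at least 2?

12

They are:
10
8, 2
7, 3
6, 4
6, 2, 2
5, 5
5, 3, 2
4, 4, 2
4, 3, 3
4, 2, 2, 2
3, 3, 2, 2
2, 2, 2, 2, 2
That's 12 in total.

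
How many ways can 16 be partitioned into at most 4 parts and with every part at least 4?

Enumerating:
16
4+12
5+11
6+10
7+9
8+8
4+4+8
4+5+7
4+6+6
5+5+6
4+4+4+4
Counting gives 11.

11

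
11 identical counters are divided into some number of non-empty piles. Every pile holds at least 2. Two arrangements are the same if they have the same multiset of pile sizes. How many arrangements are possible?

14

Enumerating:
11
9,2
8,3
7,4
7,2,2
6,5
6,3,2
5,4,2
5,3,3
5,2,2,2
4,4,3
4,3,2,2
3,3,3,2
3,2,2,2,2
That's 14 in total.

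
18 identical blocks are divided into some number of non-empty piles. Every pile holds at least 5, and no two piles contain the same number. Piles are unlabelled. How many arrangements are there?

6

The partitions of 18 that satisfy the conditions:
18
13 + 5
12 + 6
11 + 7
10 + 8
7 + 6 + 5
That's 6 in total.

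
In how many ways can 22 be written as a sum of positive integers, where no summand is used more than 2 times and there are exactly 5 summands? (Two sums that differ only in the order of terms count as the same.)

86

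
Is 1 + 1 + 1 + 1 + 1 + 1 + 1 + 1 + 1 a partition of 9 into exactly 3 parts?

No

The parts sum to 9, and the condition 'there are exactly 3 summands' is violated.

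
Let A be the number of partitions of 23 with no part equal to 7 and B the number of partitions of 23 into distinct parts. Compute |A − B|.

Partitions of 23 with no part equal to 7: 1024.
Partitions of 23 into distinct parts: 104.
|1024 − 104| = 920.

920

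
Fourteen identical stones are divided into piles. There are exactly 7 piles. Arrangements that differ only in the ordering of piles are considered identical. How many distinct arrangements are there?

Listing the qualifying partitions of 14:
8 + 1 + 1 + 1 + 1 + 1 + 1
7 + 2 + 1 + 1 + 1 + 1 + 1
6 + 3 + 1 + 1 + 1 + 1 + 1
6 + 2 + 2 + 1 + 1 + 1 + 1
5 + 4 + 1 + 1 + 1 + 1 + 1
5 + 3 + 2 + 1 + 1 + 1 + 1
5 + 2 + 2 + 2 + 1 + 1 + 1
4 + 4 + 2 + 1 + 1 + 1 + 1
4 + 3 + 3 + 1 + 1 + 1 + 1
4 + 3 + 2 + 2 + 1 + 1 + 1
4 + 2 + 2 + 2 + 2 + 1 + 1
3 + 3 + 3 + 2 + 1 + 1 + 1
3 + 3 + 2 + 2 + 2 + 1 + 1
3 + 2 + 2 + 2 + 2 + 2 + 1
2 + 2 + 2 + 2 + 2 + 2 + 2
That's 15 in total.

15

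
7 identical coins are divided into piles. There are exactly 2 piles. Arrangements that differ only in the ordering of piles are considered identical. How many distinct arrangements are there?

The partitions of 7 that satisfy the conditions:
6 + 1
5 + 2
4 + 3
That's 3 in total.

3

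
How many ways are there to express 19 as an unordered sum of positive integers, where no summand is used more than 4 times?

Counting exhaustively, 325 partitions satisfy the conditions.

325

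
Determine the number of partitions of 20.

627

There are 627 such partitions.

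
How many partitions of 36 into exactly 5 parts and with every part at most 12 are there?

Enumerating by decreasing first part gives 178 partitions in all.

178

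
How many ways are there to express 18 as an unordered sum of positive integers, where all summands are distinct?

46

There are too many to list fully; the first 12 (by largest part) are:
18
17 + 1
16 + 2
15 + 3
15 + 2 + 1
14 + 4
14 + 3 + 1
13 + 5
13 + 4 + 1
13 + 3 + 2
12 + 6
12 + 5 + 1
…and 34 more, for 46 total.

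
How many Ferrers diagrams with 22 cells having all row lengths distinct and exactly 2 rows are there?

10

Enumerating:
21 + 1
20 + 2
19 + 3
18 + 4
17 + 5
16 + 6
15 + 7
14 + 8
13 + 9
12 + 10
Counting gives 10.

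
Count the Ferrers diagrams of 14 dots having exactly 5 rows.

23

Listing the qualifying partitions of 14:
10+1+1+1+1
9+2+1+1+1
8+3+1+1+1
8+2+2+1+1
7+4+1+1+1
7+3+2+1+1
7+2+2+2+1
6+5+1+1+1
6+4+2+1+1
6+3+3+1+1
6+3+2+2+1
6+2+2+2+2
5+5+2+1+1
5+4+3+1+1
5+4+2+2+1
5+3+3+2+1
5+3+2+2+2
4+4+4+1+1
4+4+3+2+1
4+4+2+2+2
4+3+3+3+1
4+3+3+2+2
3+3+3+3+2
That's 23 in total.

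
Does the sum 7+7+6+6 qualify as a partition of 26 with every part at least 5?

The parts sum to 26, and the condition 'every summand is at least 5' holds.

Yes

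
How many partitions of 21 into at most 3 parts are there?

48

A partial list (first 12 by largest part):
21
20, 1
19, 2
19, 1, 1
18, 3
18, 2, 1
17, 4
17, 3, 1
17, 2, 2
16, 5
16, 4, 1
16, 3, 2
…and 36 more, for 48 total.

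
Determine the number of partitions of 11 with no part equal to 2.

26

A partial list (first 12 by largest part):
11
10+1
9+1+1
8+3
8+1+1+1
7+4
7+3+1
7+1+1+1+1
6+5
6+4+1
6+3+1+1
6+1+1+1+1+1
…and 14 more, for 26 total.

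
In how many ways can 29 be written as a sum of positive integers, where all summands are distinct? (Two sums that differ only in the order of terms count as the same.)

256

Direct enumeration gives 256 partitions.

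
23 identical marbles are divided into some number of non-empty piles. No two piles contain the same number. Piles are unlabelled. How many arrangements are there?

104

Direct enumeration gives 104 partitions.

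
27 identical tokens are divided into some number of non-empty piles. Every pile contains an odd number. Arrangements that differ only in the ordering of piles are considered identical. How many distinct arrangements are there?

192

Enumerating by decreasing first part gives 192 partitions in all.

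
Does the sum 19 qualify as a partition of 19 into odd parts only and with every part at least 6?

Yes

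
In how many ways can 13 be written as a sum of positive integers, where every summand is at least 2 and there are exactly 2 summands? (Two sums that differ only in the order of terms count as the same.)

Listing the qualifying partitions of 13:
2, 11
3, 10
4, 9
5, 8
6, 7
That's 5 in total.

5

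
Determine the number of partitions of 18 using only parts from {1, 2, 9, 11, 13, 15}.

Listing the qualifying partitions of 18:
15 + 2 + 1
15 + 1 + 1 + 1
13 + 2 + 2 + 1
13 + 2 + 1 + 1 + 1
13 + 1 + 1 + 1 + 1 + 1
11 + 2 + 2 + 2 + 1
11 + 2 + 2 + 1 + 1 + 1
11 + 2 + 1 + 1 + 1 + 1 + 1
11 + 1 + 1 + 1 + 1 + 1 + 1 + 1
9 + 9
9 + 2 + 2 + 2 + 2 + 1
9 + 2 + 2 + 2 + 1 + 1 + 1
9 + 2 + 2 + 1 + 1 + 1 + 1 + 1
9 + 2 + 1 + 1 + 1 + 1 + 1 + 1 + 1
9 + 1 + 1 + 1 + 1 + 1 + 1 + 1 + 1 + 1
2 + 2 + 2 + 2 + 2 + 2 + 2 + 2 + 2
2 + 2 + 2 + 2 + 2 + 2 + 2 + 2 + 1 + 1
2 + 2 + 2 + 2 + 2 + 2 + 2 + 1 + 1 + 1 + 1
2 + 2 + 2 + 2 + 2 + 2 + 1 + 1 + 1 + 1 + 1 + 1
2 + 2 + 2 + 2 + 2 + 1 + 1 + 1 + 1 + 1 + 1 + 1 + 1
2 + 2 + 2 + 2 + 1 + 1 + 1 + 1 + 1 + 1 + 1 + 1 + 1 + 1
2 + 2 + 2 + 1 + 1 + 1 + 1 + 1 + 1 + 1 + 1 + 1 + 1 + 1 + 1
2 + 2 + 1 + 1 + 1 + 1 + 1 + 1 + 1 + 1 + 1 + 1 + 1 + 1 + 1 + 1
2 + 1 + 1 + 1 + 1 + 1 + 1 + 1 + 1 + 1 + 1 + 1 + 1 + 1 + 1 + 1 + 1
1 + 1 + 1 + 1 + 1 + 1 + 1 + 1 + 1 + 1 + 1 + 1 + 1 + 1 + 1 + 1 + 1 + 1

25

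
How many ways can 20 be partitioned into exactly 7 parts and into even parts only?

They are:
8+2+2+2+2+2+2
6+4+2+2+2+2+2
4+4+4+2+2+2+2
Counting gives 3.

3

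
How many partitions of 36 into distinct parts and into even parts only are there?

A partial list (first 12 by largest part):
36
2,34
4,32
6,30
2,4,30
8,28
2,6,28
10,26
2,8,26
4,6,26
12,24
2,10,24
…and 34 more, for 46 total.

46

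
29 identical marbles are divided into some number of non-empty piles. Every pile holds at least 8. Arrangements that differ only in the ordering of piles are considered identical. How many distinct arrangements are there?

Listing the qualifying partitions of 29:
29
8+21
9+20
10+19
11+18
12+17
13+16
14+15
8+8+13
8+9+12
8+10+11
9+9+11
9+10+10

13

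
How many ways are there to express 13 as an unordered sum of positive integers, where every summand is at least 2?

They are:
13
11 + 2
10 + 3
9 + 4
9 + 2 + 2
8 + 5
8 + 3 + 2
7 + 6
7 + 4 + 2
7 + 3 + 3
7 + 2 + 2 + 2
6 + 5 + 2
6 + 4 + 3
6 + 3 + 2 + 2
5 + 5 + 3
5 + 4 + 4
5 + 4 + 2 + 2
5 + 3 + 3 + 2
5 + 2 + 2 + 2 + 2
4 + 4 + 3 + 2
4 + 3 + 3 + 3
4 + 3 + 2 + 2 + 2
3 + 3 + 3 + 2 + 2
3 + 2 + 2 + 2 + 2 + 2
That's 24 in total.

24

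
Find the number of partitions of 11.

56

There are too many to list fully; the first 12 (by largest part) are:
11
10,1
9,2
9,1,1
8,3
8,2,1
8,1,1,1
7,4
7,3,1
7,2,2
7,2,1,1
7,1,1,1,1
…and 44 more, for 56 total.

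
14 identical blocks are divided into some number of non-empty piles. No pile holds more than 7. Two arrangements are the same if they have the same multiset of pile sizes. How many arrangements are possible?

A full systematic count gives 105.

105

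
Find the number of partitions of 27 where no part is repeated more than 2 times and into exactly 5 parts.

203

Systematic enumeration (by largest part, then next-largest, …) yields 203.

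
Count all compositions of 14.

The number of compositions of n is 2^(n−1); here 2^13 = 8192.

8192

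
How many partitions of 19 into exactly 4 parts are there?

54

There are too many to list fully; the first 12 (by largest part) are:
1,1,1,16
1,1,2,15
1,1,3,14
1,2,2,14
1,1,4,13
1,2,3,13
2,2,2,13
1,1,5,12
1,2,4,12
1,3,3,12
2,2,3,12
1,1,6,11
…and 42 more, for 54 total.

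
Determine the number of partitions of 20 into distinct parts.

There are too many to list fully; the first 12 (by largest part) are:
20
1,19
2,18
3,17
1,2,17
4,16
1,3,16
5,15
1,4,15
2,3,15
6,14
1,5,14
…and 52 more, for 64 total.

64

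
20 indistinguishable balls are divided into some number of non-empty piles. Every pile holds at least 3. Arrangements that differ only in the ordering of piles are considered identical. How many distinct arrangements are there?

There are too many to list fully; the first 12 (by largest part) are:
20
17+3
16+4
15+5
14+6
14+3+3
13+7
13+4+3
12+8
12+5+3
12+4+4
11+9
…and 37 more, for 49 total.

49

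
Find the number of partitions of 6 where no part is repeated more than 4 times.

Listing the qualifying partitions of 6:
6
1 + 5
2 + 4
1 + 1 + 4
3 + 3
1 + 2 + 3
1 + 1 + 1 + 3
2 + 2 + 2
1 + 1 + 2 + 2
1 + 1 + 1 + 1 + 2
Counting gives 10.

10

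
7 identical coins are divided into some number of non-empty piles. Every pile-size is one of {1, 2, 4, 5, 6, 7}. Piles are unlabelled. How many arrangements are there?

Listing the qualifying partitions of 7:
7
6,1
5,2
5,1,1
4,2,1
4,1,1,1
2,2,2,1
2,2,1,1,1
2,1,1,1,1,1
1,1,1,1,1,1,1

10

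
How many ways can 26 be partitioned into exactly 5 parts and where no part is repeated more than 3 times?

A full systematic count gives 215.

215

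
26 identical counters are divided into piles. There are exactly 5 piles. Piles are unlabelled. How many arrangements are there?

A full systematic count gives 221.

221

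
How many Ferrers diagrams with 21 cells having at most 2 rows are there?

11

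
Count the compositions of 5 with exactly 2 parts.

Place 1 bars in the 4 internal gaps of a row of 5 dots: C(4,1) = 4.

4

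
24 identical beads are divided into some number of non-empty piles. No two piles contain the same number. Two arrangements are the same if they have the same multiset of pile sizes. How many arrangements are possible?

Counting exhaustively, 122 partitions satisfy the conditions.

122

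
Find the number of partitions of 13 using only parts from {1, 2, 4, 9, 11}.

22

The partitions of 13 that satisfy the conditions:
11, 2
11, 1, 1
9, 4
9, 2, 2
9, 2, 1, 1
9, 1, 1, 1, 1
4, 4, 4, 1
4, 4, 2, 2, 1
4, 4, 2, 1, 1, 1
4, 4, 1, 1, 1, 1, 1
4, 2, 2, 2, 2, 1
4, 2, 2, 2, 1, 1, 1
4, 2, 2, 1, 1, 1, 1, 1
4, 2, 1, 1, 1, 1, 1, 1, 1
4, 1, 1, 1, 1, 1, 1, 1, 1, 1
2, 2, 2, 2, 2, 2, 1
2, 2, 2, 2, 2, 1, 1, 1
2, 2, 2, 2, 1, 1, 1, 1, 1
2, 2, 2, 1, 1, 1, 1, 1, 1, 1
2, 2, 1, 1, 1, 1, 1, 1, 1, 1, 1
2, 1, 1, 1, 1, 1, 1, 1, 1, 1, 1, 1
1, 1, 1, 1, 1, 1, 1, 1, 1, 1, 1, 1, 1
That's 22 in total.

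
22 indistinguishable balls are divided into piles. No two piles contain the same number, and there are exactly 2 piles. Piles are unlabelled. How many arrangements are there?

10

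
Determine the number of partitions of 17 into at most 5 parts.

119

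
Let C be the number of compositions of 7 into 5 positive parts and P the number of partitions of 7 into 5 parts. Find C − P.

Compositions: C(6,4) = 15.
Unordered (partitions into 5 parts): 2.
Difference: 15 − 2 = 13.

13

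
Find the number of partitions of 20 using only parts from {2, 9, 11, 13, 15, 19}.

3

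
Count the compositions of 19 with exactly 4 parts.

Equivalently, choose which 3 of the 18 gaps become plus signs: C(18,3) = 816.

816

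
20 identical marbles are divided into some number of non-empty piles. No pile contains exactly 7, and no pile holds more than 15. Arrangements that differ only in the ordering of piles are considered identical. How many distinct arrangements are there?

Counting exhaustively, 514 partitions satisfy the conditions.

514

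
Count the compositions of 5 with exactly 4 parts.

4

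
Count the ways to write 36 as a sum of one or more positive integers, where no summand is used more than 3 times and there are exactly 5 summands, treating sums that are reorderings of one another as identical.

740

Counting exhaustively, 740 partitions satisfy the conditions.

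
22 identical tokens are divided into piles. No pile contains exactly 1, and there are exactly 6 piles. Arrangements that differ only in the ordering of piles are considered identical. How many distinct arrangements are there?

A partial list (first 12 by largest part):
2+2+2+2+2+12
2+2+2+2+3+11
2+2+2+2+4+10
2+2+2+3+3+10
2+2+2+2+5+9
2+2+2+3+4+9
2+2+3+3+3+9
2+2+2+2+6+8
2+2+2+3+5+8
2+2+2+4+4+8
2+2+3+3+4+8
2+3+3+3+3+8
…and 23 more, for 35 total.

35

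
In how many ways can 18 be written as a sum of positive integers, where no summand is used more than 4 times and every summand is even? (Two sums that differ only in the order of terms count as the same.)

The partitions of 18 that satisfy the conditions:
18
16,2
14,4
14,2,2
12,6
12,4,2
12,2,2,2
10,8
10,6,2
10,4,4
10,4,2,2
10,2,2,2,2
8,8,2
8,6,4
8,6,2,2
8,4,4,2
8,4,2,2,2
6,6,6
6,6,4,2
6,6,2,2,2
6,4,4,4
6,4,4,2,2
6,4,2,2,2,2
4,4,4,4,2
4,4,4,2,2,2

25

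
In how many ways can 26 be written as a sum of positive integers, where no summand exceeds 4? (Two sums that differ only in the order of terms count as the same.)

There are 206 such partitions.

206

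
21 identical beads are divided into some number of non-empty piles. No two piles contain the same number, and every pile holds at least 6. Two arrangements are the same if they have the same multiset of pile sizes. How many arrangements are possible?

Listing the qualifying partitions of 21:
21
15+6
14+7
13+8
12+9
11+10
8+7+6
That's 7 in total.

7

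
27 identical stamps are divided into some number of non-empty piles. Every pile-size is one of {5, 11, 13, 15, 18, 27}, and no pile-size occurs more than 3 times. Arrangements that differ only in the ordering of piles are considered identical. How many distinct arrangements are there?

Enumerating:
27
11+11+5

2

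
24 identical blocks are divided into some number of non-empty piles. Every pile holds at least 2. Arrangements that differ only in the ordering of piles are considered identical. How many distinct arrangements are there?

Direct enumeration gives 320 partitions.

320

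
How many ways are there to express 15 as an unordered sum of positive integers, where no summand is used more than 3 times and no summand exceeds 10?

94

A full systematic count gives 94.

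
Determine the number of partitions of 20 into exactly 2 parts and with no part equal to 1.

The partitions of 20 that satisfy the conditions:
18+2
17+3
16+4
15+5
14+6
13+7
12+8
11+9
10+10

9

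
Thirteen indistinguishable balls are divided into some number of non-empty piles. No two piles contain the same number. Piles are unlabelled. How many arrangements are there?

Enumerating:
13
12, 1
11, 2
10, 3
10, 2, 1
9, 4
9, 3, 1
8, 5
8, 4, 1
8, 3, 2
7, 6
7, 5, 1
7, 4, 2
7, 3, 2, 1
6, 5, 2
6, 4, 3
6, 4, 2, 1
5, 4, 3, 1
That's 18 in total.

18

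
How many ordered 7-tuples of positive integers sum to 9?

28

A composition of 9 into 7 positive parts is chosen by placing 6 dividers among the 8 gaps between 9 units: C(8,6) = 28.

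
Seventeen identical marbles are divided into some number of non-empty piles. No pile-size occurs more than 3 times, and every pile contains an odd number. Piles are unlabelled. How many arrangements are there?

18

The partitions of 17 that satisfy the conditions:
17
15,1,1
13,3,1
11,5,1
11,3,3
11,3,1,1,1
9,7,1
9,5,3
9,5,1,1,1
9,3,3,1,1
7,7,3
7,7,1,1,1
7,5,5
7,5,3,1,1
7,3,3,3,1
5,5,5,1,1
5,5,3,3,1
5,3,3,3,1,1,1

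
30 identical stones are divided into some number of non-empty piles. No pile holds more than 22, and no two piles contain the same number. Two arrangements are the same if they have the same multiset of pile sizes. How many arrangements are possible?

277

A full systematic count gives 277.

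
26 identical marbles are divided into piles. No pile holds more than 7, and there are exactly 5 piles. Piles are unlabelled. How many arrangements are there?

19

Enumerating:
1,4,7,7,7
2,3,7,7,7
1,5,6,7,7
2,4,6,7,7
3,3,6,7,7
2,5,5,7,7
3,4,5,7,7
4,4,4,7,7
1,6,6,6,7
2,5,6,6,7
3,4,6,6,7
3,5,5,6,7
4,4,5,6,7
4,5,5,5,7
2,6,6,6,6
3,5,6,6,6
4,4,6,6,6
4,5,5,6,6
5,5,5,5,6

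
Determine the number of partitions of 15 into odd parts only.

27

A partial list (first 12 by largest part):
15
13,1,1
11,3,1
11,1,1,1,1
9,5,1
9,3,3
9,3,1,1,1
9,1,1,1,1,1,1
7,7,1
7,5,3
7,5,1,1,1
7,3,3,1,1
…and 15 more, for 27 total.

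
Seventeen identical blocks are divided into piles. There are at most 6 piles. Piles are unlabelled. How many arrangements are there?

163

Counting exhaustively, 163 partitions satisfy the conditions.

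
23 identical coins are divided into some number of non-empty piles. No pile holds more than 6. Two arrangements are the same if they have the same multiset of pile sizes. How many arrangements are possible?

454

There are 454 such partitions.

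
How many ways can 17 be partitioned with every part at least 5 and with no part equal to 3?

Listing the qualifying partitions of 17:
17
12+5
11+6
10+7
9+8
7+5+5
6+6+5
That's 7 in total.

7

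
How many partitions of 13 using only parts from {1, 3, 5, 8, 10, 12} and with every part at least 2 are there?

The partitions of 13 that satisfy the conditions:
10+3
8+5
5+5+3

3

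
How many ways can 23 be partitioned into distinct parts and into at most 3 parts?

45

There are too many to list fully; the first 12 (by largest part) are:
23
22 + 1
21 + 2
20 + 3
20 + 2 + 1
19 + 4
19 + 3 + 1
18 + 5
18 + 4 + 1
18 + 3 + 2
17 + 6
17 + 5 + 1
…and 33 more, for 45 total.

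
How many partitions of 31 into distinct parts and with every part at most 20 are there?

297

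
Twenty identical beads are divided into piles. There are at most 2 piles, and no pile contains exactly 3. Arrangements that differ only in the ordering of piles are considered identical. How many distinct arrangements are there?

They are:
20
19,1
18,2
16,4
15,5
14,6
13,7
12,8
11,9
10,10
That's 10 in total.

10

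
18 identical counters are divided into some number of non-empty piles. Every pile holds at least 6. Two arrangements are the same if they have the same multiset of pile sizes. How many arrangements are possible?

6

Enumerating:
18
6 + 12
7 + 11
8 + 10
9 + 9
6 + 6 + 6
Counting gives 6.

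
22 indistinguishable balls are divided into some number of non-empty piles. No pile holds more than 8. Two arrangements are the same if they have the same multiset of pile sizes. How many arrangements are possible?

Counting exhaustively, 638 partitions satisfy the conditions.

638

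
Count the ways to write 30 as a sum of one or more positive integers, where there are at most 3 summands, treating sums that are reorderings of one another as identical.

91

Enumerating by decreasing first part gives 91 partitions in all.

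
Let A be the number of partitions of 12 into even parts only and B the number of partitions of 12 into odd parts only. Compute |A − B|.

Partitions of 12 into even parts only: 11.
Partitions of 12 into odd parts only: 15.
|11 − 15| = 4.

4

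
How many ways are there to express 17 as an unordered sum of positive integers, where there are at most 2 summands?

9

Enumerating:
17
16 + 1
15 + 2
14 + 3
13 + 4
12 + 5
11 + 6
10 + 7
9 + 8
That's 9 in total.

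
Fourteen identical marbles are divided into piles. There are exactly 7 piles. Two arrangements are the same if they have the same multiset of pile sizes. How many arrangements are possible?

15

Listing the qualifying partitions of 14:
8,1,1,1,1,1,1
7,2,1,1,1,1,1
6,3,1,1,1,1,1
6,2,2,1,1,1,1
5,4,1,1,1,1,1
5,3,2,1,1,1,1
5,2,2,2,1,1,1
4,4,2,1,1,1,1
4,3,3,1,1,1,1
4,3,2,2,1,1,1
4,2,2,2,2,1,1
3,3,3,2,1,1,1
3,3,2,2,2,1,1
3,2,2,2,2,2,1
2,2,2,2,2,2,2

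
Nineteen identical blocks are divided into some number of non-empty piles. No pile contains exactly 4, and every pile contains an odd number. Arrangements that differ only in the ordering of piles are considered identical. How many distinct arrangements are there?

A partial list (first 12 by largest part):
19
17, 1, 1
15, 3, 1
15, 1, 1, 1, 1
13, 5, 1
13, 3, 3
13, 3, 1, 1, 1
13, 1, 1, 1, 1, 1, 1
11, 7, 1
11, 5, 3
11, 5, 1, 1, 1
11, 3, 3, 1, 1
…and 42 more, for 54 total.

54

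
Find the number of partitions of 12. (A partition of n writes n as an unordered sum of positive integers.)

77

Counting exhaustively, 77 partitions satisfy the conditions.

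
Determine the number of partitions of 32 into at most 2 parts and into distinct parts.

16

The partitions of 32 that satisfy the conditions:
32
31+1
30+2
29+3
28+4
27+5
26+6
25+7
24+8
23+9
22+10
21+11
20+12
19+13
18+14
17+15
That's 16 in total.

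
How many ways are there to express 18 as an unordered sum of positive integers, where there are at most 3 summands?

37

A partial list (first 12 by largest part):
18
1,17
2,16
1,1,16
3,15
1,2,15
4,14
1,3,14
2,2,14
5,13
1,4,13
2,3,13
…and 25 more, for 37 total.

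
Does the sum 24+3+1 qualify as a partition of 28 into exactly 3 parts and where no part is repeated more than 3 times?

Yes

The parts sum to 28, and the condition 'there are exactly 3 summands' holds; the condition 'no summand is used more than 3 times' holds.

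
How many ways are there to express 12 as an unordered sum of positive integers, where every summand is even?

11

Enumerating:
12
10+2
8+4
8+2+2
6+6
6+4+2
6+2+2+2
4+4+4
4+4+2+2
4+2+2+2+2
2+2+2+2+2+2
Counting gives 11.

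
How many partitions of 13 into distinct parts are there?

Enumerating:
13
1 + 12
2 + 11
3 + 10
1 + 2 + 10
4 + 9
1 + 3 + 9
5 + 8
1 + 4 + 8
2 + 3 + 8
6 + 7
1 + 5 + 7
2 + 4 + 7
1 + 2 + 3 + 7
2 + 5 + 6
3 + 4 + 6
1 + 2 + 4 + 6
1 + 3 + 4 + 5

18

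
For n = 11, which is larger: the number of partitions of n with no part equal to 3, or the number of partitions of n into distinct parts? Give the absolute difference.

22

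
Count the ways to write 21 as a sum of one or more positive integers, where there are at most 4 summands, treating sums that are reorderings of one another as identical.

120

Systematic enumeration (by largest part, then next-largest, …) yields 120.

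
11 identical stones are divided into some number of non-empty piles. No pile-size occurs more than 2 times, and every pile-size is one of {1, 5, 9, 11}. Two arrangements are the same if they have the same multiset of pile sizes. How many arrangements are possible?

The partitions of 11 that satisfy the conditions:
11
9 + 1 + 1
5 + 5 + 1

3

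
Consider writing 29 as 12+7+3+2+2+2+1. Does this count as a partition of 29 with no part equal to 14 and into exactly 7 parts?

The parts sum to 29, and the condition 'no summand equals 14' holds; the condition 'there are exactly 7 summands' holds.

Yes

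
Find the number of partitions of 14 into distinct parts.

Enumerating:
14
13,1
12,2
11,3
11,2,1
10,4
10,3,1
9,5
9,4,1
9,3,2
8,6
8,5,1
8,4,2
8,3,2,1
7,6,1
7,5,2
7,4,3
7,4,2,1
6,5,3
6,5,2,1
6,4,3,1
5,4,3,2
That's 22 in total.

22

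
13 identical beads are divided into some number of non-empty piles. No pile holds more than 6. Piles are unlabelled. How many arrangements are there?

71

A full systematic count gives 71.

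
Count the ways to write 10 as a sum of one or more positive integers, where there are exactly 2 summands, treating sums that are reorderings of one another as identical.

5

They are:
9,1
8,2
7,3
6,4
5,5
That's 5 in total.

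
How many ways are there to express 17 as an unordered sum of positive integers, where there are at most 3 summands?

A partial list (first 12 by largest part):
17
16 + 1
15 + 2
15 + 1 + 1
14 + 3
14 + 2 + 1
13 + 4
13 + 3 + 1
13 + 2 + 2
12 + 5
12 + 4 + 1
12 + 3 + 2
…and 21 more, for 33 total.

33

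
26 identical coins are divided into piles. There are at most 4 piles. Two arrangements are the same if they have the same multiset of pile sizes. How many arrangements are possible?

206

Direct enumeration gives 206 partitions.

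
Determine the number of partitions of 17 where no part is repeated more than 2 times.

108

A full systematic count gives 108.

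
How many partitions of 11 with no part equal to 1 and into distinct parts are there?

The partitions of 11 that satisfy the conditions:
11
9, 2
8, 3
7, 4
6, 5
6, 3, 2
5, 4, 2
That's 7 in total.

7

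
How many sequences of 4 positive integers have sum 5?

Equivalently, choose which 3 of the 4 gaps become plus signs: C(4,3) = 4.

4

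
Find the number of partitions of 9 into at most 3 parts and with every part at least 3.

4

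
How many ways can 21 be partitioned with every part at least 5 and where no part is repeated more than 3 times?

Listing the qualifying partitions of 21:
21
16 + 5
15 + 6
14 + 7
13 + 8
12 + 9
11 + 10
11 + 5 + 5
10 + 6 + 5
9 + 7 + 5
9 + 6 + 6
8 + 8 + 5
8 + 7 + 6
7 + 7 + 7
6 + 5 + 5 + 5
That's 15 in total.

15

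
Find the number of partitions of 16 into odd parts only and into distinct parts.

Enumerating:
15 + 1
13 + 3
11 + 5
9 + 7
7 + 5 + 3 + 1

5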